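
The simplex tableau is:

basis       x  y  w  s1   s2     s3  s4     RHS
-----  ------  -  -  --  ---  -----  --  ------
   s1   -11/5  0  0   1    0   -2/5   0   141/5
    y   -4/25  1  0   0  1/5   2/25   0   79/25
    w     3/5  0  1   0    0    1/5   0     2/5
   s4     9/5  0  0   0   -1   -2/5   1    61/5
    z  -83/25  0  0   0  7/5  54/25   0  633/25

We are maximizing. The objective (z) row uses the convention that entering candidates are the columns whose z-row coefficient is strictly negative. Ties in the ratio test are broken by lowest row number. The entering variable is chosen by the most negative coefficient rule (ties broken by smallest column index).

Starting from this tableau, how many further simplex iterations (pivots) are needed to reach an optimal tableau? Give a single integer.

pivot: x in, w out → z = 413/15
No improving column remains; optimal.

1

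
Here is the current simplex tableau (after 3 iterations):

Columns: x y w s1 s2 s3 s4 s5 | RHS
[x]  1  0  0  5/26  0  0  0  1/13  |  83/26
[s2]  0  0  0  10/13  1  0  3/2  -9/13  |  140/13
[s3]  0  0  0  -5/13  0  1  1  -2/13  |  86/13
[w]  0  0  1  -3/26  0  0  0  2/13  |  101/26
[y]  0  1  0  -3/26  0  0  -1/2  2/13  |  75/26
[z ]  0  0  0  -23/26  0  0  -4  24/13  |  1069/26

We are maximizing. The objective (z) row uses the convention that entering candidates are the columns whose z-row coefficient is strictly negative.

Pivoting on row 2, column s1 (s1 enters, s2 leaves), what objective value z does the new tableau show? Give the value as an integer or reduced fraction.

Minimum ratio for s1: (140/13)/(10/13) = 14.
z changes by −(z-row coeff of s1)·ratio = −(-23/26)·14 = 161/13.
New z = 1069/26 + (161/13) = 107/2.

107/2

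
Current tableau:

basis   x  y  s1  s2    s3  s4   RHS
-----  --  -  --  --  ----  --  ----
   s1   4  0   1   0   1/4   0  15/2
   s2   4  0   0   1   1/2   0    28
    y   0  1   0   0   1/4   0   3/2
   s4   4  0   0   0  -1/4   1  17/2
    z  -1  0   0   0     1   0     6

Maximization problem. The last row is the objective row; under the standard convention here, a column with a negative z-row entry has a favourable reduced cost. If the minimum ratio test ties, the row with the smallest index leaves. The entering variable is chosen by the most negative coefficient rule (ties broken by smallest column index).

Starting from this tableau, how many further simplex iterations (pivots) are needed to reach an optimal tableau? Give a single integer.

1

pivot: x in, s1 out → z = 63/8
No improving column remains; optimal.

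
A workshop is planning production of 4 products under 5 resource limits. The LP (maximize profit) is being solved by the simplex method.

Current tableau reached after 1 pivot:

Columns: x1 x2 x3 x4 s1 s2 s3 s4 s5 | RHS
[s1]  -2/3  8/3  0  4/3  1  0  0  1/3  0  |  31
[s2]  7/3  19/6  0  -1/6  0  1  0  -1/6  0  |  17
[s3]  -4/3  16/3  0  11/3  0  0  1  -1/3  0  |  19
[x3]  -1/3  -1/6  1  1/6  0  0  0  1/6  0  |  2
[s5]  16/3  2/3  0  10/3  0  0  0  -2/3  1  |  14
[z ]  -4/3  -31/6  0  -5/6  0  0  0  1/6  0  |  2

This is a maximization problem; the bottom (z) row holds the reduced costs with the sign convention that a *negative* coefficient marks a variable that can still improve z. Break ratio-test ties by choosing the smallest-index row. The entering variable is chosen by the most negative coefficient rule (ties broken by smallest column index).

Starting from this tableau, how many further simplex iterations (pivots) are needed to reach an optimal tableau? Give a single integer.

3

pivot: x2 in, s3 out → z = 653/32
pivot: x1 in, s2 out → z = 2521/100
pivot: s4 in, x3 out → z = 223/8
No improving column remains; optimal.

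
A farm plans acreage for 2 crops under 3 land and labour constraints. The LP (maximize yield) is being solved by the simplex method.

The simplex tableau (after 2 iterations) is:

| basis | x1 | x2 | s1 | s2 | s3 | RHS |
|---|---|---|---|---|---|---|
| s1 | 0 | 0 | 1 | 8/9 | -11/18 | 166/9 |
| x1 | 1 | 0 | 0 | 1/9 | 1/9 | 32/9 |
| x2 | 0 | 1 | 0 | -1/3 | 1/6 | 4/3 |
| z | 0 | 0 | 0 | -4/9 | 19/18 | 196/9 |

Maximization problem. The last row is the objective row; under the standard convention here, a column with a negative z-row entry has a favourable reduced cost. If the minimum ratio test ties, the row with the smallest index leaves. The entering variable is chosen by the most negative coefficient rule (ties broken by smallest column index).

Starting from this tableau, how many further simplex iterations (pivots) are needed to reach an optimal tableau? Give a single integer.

1

pivot: s2 in, s1 out → z = 31
No improving column remains; optimal.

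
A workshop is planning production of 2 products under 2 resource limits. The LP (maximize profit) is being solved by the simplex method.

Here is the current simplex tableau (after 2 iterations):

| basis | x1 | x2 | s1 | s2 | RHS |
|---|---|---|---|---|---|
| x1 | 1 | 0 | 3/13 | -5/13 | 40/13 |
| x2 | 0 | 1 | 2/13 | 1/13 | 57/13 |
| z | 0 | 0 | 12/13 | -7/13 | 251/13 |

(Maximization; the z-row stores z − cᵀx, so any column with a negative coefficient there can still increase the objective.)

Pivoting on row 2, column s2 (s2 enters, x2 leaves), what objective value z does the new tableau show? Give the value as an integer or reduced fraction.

50

Minimum ratio for s2: (57/13)/(1/13) = 57.
z changes by −(z-row coeff of s2)·ratio = −(-7/13)·57 = 399/13.
New z = 251/13 + (399/13) = 50.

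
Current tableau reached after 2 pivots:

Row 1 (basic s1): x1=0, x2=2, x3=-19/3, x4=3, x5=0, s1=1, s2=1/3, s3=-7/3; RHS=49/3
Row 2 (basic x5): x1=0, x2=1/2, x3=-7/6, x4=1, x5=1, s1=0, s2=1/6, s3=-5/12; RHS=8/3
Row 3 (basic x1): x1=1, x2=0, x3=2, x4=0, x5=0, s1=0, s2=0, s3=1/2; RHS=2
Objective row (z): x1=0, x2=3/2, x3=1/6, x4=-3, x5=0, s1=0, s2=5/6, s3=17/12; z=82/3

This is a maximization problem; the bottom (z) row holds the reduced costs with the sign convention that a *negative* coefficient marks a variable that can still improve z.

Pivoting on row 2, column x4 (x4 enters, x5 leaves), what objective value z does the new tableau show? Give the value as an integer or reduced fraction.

Minimum ratio for x4: (8/3)/1 = 8/3.
z changes by −(z-row coeff of x4)·ratio = −(-3)·(8/3) = 8.
New z = 82/3 + 8 = 106/3.

106/3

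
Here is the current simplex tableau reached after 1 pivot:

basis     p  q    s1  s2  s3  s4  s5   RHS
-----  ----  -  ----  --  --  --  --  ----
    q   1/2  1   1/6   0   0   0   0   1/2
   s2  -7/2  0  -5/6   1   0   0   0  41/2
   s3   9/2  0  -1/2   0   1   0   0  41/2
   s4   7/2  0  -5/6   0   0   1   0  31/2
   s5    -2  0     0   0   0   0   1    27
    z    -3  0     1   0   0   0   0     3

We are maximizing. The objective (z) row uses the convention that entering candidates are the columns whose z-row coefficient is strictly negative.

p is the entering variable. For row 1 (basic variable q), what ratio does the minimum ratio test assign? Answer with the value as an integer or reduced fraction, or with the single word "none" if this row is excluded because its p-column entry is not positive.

1

Ratio = RHS / (p entry) = (1/2) / (1/2) = 1.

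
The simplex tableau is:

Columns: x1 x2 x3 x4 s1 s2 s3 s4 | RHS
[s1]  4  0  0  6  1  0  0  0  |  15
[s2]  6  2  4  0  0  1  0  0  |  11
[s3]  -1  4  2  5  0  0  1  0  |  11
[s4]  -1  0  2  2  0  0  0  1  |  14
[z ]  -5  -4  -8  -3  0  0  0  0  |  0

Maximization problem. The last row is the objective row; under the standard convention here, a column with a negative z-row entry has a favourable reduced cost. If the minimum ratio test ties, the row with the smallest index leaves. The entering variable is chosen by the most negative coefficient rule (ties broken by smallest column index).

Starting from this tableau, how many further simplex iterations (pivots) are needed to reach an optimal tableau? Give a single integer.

2

pivot: x3 in, s2 out → z = 22
pivot: x4 in, s3 out → z = 253/10
No improving column remains; optimal.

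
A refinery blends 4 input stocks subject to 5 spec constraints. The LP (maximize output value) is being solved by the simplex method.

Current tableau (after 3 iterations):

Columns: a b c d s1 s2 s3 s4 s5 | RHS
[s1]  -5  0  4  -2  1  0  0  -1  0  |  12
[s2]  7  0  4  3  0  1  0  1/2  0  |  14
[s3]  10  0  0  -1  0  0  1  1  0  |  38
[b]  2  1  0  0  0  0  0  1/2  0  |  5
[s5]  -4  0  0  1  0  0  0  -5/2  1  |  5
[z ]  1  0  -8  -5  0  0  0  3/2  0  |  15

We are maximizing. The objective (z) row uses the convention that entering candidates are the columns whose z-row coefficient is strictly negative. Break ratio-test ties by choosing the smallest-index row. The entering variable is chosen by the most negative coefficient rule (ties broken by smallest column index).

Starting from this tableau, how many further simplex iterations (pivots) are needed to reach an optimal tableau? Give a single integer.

pivot: c in, s1 out → z = 39
pivot: a in, s2 out → z = 81/2
pivot: d in, a out → z = 213/5
No improving column remains; optimal.

3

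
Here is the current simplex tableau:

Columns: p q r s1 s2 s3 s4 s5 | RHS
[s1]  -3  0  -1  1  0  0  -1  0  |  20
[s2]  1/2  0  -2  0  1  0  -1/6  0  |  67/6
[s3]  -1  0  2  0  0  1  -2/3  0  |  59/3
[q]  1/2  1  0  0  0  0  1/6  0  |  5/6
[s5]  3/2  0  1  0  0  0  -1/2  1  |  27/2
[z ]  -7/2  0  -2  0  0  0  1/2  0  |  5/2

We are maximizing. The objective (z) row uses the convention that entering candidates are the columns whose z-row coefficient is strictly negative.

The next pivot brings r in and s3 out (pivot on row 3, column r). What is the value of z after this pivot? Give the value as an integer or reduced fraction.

Minimum ratio for r: (59/3)/2 = 59/6.
z changes by −(z-row coeff of r)·ratio = −(-2)·(59/6) = 59/3.
New z = 5/2 + (59/3) = 133/6.

133/6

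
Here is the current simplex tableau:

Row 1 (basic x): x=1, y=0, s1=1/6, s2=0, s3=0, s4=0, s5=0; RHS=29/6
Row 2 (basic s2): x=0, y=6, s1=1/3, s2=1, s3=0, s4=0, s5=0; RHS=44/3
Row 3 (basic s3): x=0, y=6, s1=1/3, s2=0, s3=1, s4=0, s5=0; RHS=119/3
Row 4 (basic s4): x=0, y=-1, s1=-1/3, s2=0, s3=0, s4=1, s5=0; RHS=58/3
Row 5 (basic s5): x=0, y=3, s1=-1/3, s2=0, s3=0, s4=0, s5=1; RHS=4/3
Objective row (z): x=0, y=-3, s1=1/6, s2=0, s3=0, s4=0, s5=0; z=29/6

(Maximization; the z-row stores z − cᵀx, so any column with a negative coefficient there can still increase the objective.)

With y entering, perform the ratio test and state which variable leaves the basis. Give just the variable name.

s5

Ratios: row 1 (x): entry 0 ≤ 0, skip; row 2 (s2): (44/3)/6 = 22/9; row 3 (s3): (119/3)/6 = 119/18; row 4 (s4): entry -1 ≤ 0, skip; row 5 (s5): (4/3)/3 = 4/9.
Minimum ratio 4/9 is in the s5 row, so s5 leaves.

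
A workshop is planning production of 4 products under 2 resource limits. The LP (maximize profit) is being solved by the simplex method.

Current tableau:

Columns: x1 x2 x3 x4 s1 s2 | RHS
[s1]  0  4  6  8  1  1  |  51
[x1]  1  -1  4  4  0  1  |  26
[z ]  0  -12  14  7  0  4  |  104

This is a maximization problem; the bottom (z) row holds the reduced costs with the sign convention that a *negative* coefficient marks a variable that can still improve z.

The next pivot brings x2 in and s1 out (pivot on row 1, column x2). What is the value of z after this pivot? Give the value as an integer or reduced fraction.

Minimum ratio for x2: 51/4 = 51/4.
z changes by −(z-row coeff of x2)·ratio = −(-12)·(51/4) = 153.
New z = 104 + 153 = 257.

257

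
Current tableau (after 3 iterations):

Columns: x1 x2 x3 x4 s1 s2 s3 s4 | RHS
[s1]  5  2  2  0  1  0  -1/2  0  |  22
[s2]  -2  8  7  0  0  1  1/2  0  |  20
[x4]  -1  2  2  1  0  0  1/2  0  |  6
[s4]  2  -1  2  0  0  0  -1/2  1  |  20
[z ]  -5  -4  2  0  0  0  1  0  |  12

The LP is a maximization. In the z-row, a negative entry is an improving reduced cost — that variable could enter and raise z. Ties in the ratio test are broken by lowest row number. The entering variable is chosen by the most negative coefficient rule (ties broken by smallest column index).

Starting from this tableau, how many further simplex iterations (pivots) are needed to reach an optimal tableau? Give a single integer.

2

pivot: x1 in, s1 out → z = 34
pivot: x2 in, s2 out → z = 446/11
No improving column remains; optimal.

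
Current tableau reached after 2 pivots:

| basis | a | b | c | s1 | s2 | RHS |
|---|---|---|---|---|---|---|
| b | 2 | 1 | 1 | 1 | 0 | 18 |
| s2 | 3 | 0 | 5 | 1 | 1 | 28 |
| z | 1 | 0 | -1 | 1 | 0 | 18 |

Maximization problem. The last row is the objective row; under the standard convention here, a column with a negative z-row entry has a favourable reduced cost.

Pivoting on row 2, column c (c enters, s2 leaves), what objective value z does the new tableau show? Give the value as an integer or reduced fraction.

118/5

Minimum ratio for c: 28/5 = 28/5.
z changes by −(z-row coeff of c)·ratio = −(-1)·(28/5) = 28/5.
New z = 18 + (28/5) = 118/5.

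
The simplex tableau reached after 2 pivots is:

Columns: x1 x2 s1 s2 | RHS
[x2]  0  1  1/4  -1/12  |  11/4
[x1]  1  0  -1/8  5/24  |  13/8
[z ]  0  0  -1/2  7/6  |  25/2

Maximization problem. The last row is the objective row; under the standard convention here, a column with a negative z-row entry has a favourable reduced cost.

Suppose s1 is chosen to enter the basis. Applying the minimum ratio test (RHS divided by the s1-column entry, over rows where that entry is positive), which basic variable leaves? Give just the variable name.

x2

Ratios: row 1 (x2): (11/4)/(1/4) = 11; row 2 (x1): entry -1/8 ≤ 0, skip.
Minimum ratio 11 is in the x2 row, so x2 leaves.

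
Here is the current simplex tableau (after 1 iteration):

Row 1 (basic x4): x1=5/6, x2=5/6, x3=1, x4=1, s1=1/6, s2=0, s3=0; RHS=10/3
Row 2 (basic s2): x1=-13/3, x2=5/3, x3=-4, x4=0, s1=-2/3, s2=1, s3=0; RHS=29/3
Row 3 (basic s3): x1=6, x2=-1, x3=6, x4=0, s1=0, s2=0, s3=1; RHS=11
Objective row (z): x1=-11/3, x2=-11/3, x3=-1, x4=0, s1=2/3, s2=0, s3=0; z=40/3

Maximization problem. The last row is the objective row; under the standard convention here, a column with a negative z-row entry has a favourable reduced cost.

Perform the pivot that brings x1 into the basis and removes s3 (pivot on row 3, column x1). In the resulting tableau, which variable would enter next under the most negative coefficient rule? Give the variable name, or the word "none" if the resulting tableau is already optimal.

Pivot element 6. New z-row = old z-row − (-11/3)·(row 3/6).
Updated z-row coefficients: x1: 0, x2: -77/18, x3: 8/3, x4: 0, s1: 2/3, s2: 0, s3: 11/18.
The most negative is -77/18 in column x2, so x2 would enter next.

x2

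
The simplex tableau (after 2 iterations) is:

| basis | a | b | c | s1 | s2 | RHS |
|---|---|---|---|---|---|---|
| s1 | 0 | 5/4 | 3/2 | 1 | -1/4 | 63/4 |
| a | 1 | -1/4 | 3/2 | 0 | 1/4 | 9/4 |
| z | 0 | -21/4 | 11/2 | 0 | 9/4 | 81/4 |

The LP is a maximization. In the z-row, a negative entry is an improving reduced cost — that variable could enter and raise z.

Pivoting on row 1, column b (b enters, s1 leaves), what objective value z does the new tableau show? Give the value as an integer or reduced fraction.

Minimum ratio for b: (63/4)/(5/4) = 63/5.
z changes by −(z-row coeff of b)·ratio = −(-21/4)·(63/5) = 1323/20.
New z = 81/4 + (1323/20) = 432/5.

432/5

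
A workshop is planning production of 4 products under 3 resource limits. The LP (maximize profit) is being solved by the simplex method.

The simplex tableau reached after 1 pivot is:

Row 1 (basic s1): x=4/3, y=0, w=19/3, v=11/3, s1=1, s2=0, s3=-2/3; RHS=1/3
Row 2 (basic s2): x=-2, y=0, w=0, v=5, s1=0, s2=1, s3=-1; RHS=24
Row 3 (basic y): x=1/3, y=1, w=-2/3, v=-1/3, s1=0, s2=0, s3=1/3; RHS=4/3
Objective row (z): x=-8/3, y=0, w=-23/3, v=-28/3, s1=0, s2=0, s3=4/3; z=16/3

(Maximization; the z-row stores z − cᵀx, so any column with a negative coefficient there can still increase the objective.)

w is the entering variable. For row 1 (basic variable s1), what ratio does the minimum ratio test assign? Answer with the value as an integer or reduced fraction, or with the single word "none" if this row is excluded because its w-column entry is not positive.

1/19

Ratio = RHS / (w entry) = (1/3) / (19/3) = 1/19.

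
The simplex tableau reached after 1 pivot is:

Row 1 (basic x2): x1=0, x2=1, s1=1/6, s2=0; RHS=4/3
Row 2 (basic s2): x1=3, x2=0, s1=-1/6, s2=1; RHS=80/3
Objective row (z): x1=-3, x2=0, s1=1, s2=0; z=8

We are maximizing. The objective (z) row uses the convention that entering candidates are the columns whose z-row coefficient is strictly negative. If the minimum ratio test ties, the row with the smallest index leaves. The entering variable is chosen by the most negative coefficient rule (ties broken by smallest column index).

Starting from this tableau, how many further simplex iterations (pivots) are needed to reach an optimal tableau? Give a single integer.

pivot: x1 in, s2 out → z = 104/3
No improving column remains; optimal.

1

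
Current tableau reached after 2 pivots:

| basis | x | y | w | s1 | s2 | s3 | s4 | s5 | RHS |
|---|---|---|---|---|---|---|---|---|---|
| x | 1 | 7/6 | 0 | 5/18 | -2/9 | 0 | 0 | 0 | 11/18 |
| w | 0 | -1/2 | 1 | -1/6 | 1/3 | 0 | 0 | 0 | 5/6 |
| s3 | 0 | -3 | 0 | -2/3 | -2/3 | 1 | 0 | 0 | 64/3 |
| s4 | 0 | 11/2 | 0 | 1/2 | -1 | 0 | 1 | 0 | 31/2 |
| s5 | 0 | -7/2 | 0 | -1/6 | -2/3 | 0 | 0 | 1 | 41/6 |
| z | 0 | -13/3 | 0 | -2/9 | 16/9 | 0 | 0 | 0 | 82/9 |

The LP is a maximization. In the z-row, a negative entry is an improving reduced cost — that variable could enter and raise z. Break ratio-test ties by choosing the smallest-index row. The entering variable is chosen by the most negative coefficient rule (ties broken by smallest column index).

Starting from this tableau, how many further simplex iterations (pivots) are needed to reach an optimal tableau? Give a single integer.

1

pivot: y in, x out → z = 239/21
No improving column remains; optimal.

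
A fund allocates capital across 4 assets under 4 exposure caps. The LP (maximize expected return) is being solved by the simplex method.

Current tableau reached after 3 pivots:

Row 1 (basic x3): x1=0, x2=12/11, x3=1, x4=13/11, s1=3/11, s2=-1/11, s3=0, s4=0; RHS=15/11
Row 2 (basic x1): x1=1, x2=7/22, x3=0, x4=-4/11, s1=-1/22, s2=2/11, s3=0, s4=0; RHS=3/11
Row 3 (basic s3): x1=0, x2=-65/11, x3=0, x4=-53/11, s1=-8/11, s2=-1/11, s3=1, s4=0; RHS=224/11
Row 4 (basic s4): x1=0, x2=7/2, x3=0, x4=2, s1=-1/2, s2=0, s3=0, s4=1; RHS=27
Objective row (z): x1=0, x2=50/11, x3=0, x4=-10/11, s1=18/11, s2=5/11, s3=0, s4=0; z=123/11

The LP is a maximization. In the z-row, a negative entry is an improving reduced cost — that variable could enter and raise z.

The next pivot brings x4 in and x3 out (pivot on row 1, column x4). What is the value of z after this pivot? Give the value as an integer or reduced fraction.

Minimum ratio for x4: (15/11)/(13/11) = 15/13.
z changes by −(z-row coeff of x4)·ratio = −(-10/11)·(15/13) = 150/143.
New z = 123/11 + (150/143) = 159/13.

159/13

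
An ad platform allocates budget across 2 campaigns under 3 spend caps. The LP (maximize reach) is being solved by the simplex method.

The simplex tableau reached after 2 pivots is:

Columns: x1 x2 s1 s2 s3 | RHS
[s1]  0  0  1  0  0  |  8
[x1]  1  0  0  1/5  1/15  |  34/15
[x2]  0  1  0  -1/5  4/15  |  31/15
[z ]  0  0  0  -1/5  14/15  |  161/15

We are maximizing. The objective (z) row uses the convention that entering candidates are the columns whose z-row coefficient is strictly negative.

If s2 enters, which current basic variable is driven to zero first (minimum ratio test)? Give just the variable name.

Ratios: row 1 (s1): entry 0 ≤ 0, skip; row 2 (x1): (34/15)/(1/5) = 34/3; row 3 (x2): entry -1/5 ≤ 0, skip.
Minimum ratio 34/3 is in the x1 row, so x1 leaves.

x1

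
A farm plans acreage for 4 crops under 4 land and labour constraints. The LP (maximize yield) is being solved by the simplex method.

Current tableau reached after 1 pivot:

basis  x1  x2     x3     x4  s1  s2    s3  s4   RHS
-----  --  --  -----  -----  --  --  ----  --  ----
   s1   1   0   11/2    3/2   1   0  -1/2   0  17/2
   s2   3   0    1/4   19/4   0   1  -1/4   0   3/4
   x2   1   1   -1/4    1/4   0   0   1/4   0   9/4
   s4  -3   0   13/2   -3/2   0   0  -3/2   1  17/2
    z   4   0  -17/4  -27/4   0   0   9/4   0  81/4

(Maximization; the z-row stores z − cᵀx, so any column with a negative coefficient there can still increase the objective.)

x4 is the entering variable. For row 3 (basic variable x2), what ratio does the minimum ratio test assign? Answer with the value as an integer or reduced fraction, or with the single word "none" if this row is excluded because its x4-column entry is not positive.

Ratio = RHS / (x4 entry) = (9/4) / (1/4) = 9.

9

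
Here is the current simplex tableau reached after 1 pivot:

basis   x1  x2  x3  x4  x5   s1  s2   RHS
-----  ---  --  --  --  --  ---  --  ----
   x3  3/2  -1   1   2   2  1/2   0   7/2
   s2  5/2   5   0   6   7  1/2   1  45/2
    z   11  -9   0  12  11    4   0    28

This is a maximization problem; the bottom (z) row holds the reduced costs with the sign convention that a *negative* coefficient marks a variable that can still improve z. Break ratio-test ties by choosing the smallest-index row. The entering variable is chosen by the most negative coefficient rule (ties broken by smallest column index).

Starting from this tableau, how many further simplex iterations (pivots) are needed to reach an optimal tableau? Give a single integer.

1

pivot: x2 in, s2 out → z = 137/2
No improving column remains; optimal.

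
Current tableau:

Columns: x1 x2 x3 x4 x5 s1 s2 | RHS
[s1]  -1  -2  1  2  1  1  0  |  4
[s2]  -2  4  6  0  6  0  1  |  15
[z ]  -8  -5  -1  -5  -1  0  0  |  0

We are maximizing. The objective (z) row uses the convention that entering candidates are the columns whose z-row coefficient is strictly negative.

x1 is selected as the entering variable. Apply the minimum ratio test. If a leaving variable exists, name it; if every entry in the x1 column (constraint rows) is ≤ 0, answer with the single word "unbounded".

unbounded

x1-column entries: row 1: -1, row 2: -2. All ≤ 0, so x1 can increase without bound; the LP is unbounded in this direction.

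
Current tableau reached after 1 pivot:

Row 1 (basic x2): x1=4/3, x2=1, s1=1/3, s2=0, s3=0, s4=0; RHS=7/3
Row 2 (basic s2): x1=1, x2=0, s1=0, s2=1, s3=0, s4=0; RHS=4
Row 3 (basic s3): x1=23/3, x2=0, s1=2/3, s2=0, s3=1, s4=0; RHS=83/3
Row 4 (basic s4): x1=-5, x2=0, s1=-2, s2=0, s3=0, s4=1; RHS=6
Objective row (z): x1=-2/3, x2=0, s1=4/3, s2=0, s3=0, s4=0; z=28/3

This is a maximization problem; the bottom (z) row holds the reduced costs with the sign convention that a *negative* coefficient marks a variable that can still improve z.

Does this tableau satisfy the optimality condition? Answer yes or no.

no

Column x1 has objective-row coefficient -2/3, which is negative; an improving pivot exists, so not yet optimal.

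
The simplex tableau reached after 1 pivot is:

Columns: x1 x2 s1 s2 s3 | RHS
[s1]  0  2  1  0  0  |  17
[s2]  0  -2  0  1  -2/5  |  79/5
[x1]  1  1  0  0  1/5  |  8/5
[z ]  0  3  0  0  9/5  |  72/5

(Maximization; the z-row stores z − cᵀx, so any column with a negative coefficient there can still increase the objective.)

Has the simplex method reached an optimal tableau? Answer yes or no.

No objective-row coefficient is strictly negative, so no entering variable exists; the tableau is optimal.

yes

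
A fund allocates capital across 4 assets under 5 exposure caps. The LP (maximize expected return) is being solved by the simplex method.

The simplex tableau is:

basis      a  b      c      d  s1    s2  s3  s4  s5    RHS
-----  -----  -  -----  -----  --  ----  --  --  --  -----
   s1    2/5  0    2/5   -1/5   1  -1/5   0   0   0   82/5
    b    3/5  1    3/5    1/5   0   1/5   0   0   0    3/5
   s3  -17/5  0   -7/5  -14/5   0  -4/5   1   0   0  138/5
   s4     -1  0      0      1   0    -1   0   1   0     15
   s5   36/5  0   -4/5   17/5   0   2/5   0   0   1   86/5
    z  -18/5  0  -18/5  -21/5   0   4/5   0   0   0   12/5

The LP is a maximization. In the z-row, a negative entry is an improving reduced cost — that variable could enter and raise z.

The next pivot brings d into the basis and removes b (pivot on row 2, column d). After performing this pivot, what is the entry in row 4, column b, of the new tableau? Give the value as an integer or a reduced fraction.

-5

Pivot element is row 2, column d: 1/5.
Normalize row 2: new (row 2, b) = 1/(1/5) = 5.
row 4 ← row 4 − 1·(new row 2): 0 − 1·5 = -5.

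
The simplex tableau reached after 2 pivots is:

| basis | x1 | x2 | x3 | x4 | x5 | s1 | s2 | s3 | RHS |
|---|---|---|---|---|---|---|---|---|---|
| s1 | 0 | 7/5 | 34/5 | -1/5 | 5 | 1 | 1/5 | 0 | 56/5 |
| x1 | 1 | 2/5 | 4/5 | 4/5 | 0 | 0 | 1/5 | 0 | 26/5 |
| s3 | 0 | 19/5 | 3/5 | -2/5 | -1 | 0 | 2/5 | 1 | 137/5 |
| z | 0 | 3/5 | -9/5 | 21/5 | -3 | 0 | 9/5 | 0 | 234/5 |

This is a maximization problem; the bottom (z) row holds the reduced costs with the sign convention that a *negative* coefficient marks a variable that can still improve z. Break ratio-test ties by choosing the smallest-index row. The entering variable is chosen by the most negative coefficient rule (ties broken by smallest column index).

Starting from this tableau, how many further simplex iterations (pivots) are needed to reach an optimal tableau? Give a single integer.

1

pivot: x5 in, s1 out → z = 1338/25
No improving column remains; optimal.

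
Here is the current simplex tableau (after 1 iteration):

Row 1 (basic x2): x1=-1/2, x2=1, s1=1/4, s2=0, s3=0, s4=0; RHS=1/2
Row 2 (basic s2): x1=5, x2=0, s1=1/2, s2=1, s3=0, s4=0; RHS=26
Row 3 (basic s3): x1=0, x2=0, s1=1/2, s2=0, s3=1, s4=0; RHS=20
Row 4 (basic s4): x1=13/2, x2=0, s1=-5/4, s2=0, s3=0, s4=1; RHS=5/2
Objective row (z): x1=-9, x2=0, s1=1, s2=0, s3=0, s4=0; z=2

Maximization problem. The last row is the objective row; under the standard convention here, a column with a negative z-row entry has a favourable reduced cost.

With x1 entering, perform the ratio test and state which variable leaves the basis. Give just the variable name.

Ratios: row 1 (x2): entry -1/2 ≤ 0, skip; row 2 (s2): 26/5 = 26/5; row 3 (s3): entry 0 ≤ 0, skip; row 4 (s4): (5/2)/(13/2) = 5/13.
Minimum ratio 5/13 is in the s4 row, so s4 leaves.

s4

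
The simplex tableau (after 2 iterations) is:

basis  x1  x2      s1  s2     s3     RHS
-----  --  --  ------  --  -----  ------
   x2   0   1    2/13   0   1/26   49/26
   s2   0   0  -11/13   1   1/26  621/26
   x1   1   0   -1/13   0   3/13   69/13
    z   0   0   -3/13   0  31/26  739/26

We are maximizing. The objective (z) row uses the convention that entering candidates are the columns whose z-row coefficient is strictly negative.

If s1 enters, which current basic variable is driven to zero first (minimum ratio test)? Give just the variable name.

Ratios: row 1 (x2): (49/26)/(2/13) = 49/4; row 2 (s2): entry -11/13 ≤ 0, skip; row 3 (x1): entry -1/13 ≤ 0, skip.
Minimum ratio 49/4 is in the x2 row, so x2 leaves.

x2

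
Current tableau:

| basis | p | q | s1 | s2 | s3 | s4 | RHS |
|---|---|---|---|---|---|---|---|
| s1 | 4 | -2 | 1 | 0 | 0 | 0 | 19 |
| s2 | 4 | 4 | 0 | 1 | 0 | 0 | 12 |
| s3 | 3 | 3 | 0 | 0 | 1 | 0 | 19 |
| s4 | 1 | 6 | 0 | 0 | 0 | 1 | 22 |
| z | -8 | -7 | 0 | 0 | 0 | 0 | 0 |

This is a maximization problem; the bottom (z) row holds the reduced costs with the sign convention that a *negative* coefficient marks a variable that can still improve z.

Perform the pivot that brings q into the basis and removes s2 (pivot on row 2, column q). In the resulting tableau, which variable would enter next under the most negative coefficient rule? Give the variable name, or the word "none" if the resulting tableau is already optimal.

Pivot element 4. New z-row = old z-row − (-7)·(row 2/4).
Updated z-row coefficients: p: -1, q: 0, s1: 0, s2: 7/4, s3: 0, s4: 0.
The most negative is -1 in column p, so p would enter next.

p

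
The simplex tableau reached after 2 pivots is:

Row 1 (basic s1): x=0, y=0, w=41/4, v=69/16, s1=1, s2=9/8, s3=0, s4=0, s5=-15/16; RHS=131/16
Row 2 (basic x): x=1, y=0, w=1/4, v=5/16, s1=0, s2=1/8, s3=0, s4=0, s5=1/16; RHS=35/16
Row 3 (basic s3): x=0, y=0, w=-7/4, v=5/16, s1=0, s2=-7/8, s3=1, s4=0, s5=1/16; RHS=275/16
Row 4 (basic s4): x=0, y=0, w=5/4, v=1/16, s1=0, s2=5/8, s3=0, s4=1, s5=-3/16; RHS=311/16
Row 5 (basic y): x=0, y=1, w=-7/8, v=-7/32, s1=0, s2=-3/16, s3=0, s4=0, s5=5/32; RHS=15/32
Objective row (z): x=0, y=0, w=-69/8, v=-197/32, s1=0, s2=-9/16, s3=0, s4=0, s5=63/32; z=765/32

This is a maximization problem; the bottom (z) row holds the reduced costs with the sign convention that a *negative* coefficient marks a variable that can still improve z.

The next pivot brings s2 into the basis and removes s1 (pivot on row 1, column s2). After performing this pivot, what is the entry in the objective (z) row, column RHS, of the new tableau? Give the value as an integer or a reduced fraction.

Pivot element is row 1, column s2: 9/8.
Normalize row 1: new (row 1, RHS) = (131/16)/(9/8) = 131/18.
z-row ← z-row − (-9/16)·(new row 1): 765/32 − (-9/16)·(131/18) = 28.

28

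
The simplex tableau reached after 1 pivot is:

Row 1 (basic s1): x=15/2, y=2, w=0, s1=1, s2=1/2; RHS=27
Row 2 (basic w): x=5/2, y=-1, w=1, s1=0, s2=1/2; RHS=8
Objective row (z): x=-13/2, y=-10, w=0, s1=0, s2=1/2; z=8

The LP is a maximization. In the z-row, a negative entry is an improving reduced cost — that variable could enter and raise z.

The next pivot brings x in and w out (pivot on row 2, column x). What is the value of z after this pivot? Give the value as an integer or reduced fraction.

Minimum ratio for x: 8/(5/2) = 16/5.
z changes by −(z-row coeff of x)·ratio = −(-13/2)·(16/5) = 104/5.
New z = 8 + (104/5) = 144/5.

144/5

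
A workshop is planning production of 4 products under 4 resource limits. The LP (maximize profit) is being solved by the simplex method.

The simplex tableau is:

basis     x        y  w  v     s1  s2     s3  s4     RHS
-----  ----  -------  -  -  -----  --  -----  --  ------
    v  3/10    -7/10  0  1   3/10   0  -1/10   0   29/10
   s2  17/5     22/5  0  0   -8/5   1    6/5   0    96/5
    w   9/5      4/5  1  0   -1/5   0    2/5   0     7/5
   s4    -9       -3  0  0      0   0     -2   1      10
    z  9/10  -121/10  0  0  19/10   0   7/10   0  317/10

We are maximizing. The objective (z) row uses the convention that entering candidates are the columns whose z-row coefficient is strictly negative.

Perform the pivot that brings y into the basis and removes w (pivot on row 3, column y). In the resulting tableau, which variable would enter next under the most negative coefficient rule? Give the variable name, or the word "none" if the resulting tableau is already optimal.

s1

Pivot element 4/5. New z-row = old z-row − (-121/10)·(row 3/(4/5)).
Updated z-row coefficients: x: 225/8, y: 0, w: 121/8, v: 0, s1: -9/8, s2: 0, s3: 27/4, s4: 0.
The most negative is -9/8 in column s1, so s1 would enter next.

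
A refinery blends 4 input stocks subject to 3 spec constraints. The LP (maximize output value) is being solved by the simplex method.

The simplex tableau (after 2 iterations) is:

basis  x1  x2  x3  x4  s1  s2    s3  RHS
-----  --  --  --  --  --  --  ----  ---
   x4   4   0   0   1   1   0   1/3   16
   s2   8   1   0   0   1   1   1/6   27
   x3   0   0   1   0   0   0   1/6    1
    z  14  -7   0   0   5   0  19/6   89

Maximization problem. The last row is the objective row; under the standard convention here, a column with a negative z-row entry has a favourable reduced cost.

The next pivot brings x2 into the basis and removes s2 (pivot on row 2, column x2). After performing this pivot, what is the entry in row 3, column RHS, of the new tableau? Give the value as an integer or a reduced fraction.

Pivot element is row 2, column x2: 1.
Normalize row 2: new (row 2, RHS) = 27/1 = 27.
row 3 ← row 3 − 0·(new row 2): 1 − 0·27 = 1.

1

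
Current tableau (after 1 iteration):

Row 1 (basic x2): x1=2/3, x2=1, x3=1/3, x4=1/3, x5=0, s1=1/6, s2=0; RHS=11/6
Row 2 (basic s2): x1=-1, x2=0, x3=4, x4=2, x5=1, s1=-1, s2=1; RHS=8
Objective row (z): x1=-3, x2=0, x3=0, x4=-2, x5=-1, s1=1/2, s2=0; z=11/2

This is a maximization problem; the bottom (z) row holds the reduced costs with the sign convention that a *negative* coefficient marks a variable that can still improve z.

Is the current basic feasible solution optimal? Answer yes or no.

no

Column x1 has objective-row coefficient -3, which is negative; an improving pivot exists, so not yet optimal.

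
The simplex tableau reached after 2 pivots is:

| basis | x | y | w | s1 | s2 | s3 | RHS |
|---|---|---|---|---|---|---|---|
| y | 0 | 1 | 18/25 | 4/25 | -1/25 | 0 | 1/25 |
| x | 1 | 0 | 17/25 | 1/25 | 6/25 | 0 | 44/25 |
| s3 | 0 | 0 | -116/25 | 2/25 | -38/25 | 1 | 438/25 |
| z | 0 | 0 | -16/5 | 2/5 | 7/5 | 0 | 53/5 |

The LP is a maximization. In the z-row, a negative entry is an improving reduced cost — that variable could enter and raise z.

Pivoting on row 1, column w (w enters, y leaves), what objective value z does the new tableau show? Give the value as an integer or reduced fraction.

97/9

Minimum ratio for w: (1/25)/(18/25) = 1/18.
z changes by −(z-row coeff of w)·ratio = −(-16/5)·(1/18) = 8/45.
New z = 53/5 + (8/45) = 97/9.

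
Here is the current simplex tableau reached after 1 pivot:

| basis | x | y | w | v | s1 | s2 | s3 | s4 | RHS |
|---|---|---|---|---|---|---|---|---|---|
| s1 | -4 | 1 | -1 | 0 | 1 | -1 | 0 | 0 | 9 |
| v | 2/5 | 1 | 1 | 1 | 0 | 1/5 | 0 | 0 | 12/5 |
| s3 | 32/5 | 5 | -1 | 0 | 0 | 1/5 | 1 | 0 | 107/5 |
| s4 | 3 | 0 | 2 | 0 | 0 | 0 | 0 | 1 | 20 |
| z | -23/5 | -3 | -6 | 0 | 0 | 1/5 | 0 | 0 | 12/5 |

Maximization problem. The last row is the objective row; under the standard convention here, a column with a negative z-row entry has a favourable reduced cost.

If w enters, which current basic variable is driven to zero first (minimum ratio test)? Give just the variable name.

Ratios: row 1 (s1): entry -1 ≤ 0, skip; row 2 (v): (12/5)/1 = 12/5; row 3 (s3): entry -1 ≤ 0, skip; row 4 (s4): 20/2 = 10.
Minimum ratio 12/5 is in the v row, so v leaves.

v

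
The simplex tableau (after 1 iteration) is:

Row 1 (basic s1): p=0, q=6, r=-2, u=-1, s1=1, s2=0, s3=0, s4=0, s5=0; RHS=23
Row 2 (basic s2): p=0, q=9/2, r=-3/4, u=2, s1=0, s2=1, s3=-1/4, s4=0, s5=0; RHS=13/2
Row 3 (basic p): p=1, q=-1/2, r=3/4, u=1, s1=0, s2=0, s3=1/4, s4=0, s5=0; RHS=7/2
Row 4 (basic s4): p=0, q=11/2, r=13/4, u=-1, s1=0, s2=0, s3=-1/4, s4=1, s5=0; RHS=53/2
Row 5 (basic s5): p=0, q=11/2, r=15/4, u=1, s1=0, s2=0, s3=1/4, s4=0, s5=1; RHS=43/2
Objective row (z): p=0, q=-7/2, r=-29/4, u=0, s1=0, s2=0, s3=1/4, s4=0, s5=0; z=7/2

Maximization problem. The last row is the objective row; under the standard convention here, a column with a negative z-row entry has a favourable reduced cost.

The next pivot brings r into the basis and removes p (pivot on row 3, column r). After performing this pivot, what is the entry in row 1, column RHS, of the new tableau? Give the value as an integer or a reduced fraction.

97/3

Pivot element is row 3, column r: 3/4.
Normalize row 3: new (row 3, RHS) = (7/2)/(3/4) = 14/3.
row 1 ← row 1 − (-2)·(new row 3): 23 − (-2)·(14/3) = 97/3.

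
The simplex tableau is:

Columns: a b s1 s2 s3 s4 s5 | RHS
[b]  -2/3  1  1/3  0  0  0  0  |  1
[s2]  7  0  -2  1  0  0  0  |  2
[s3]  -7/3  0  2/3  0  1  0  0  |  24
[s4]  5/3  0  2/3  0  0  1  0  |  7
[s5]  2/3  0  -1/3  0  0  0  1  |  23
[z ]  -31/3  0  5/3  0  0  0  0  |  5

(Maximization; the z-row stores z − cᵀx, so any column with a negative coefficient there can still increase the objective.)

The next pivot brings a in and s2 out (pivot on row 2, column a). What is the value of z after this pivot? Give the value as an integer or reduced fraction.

Minimum ratio for a: 2/7 = 2/7.
z changes by −(z-row coeff of a)·ratio = −(-31/3)·(2/7) = 62/21.
New z = 5 + (62/21) = 167/21.

167/21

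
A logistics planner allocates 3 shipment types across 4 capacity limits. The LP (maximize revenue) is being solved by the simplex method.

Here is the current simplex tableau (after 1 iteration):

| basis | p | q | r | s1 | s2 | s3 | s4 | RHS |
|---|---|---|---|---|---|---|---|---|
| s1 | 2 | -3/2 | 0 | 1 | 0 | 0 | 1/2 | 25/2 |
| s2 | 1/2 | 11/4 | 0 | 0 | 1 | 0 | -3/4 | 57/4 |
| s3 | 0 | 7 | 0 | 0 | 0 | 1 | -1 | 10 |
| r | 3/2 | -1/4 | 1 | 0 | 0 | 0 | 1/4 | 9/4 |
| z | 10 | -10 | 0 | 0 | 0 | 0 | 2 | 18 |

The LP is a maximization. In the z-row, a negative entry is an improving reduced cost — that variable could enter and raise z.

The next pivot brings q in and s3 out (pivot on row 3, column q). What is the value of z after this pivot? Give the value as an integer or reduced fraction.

226/7

Minimum ratio for q: 10/7 = 10/7.
z changes by −(z-row coeff of q)·ratio = −(-10)·(10/7) = 100/7.
New z = 18 + (100/7) = 226/7.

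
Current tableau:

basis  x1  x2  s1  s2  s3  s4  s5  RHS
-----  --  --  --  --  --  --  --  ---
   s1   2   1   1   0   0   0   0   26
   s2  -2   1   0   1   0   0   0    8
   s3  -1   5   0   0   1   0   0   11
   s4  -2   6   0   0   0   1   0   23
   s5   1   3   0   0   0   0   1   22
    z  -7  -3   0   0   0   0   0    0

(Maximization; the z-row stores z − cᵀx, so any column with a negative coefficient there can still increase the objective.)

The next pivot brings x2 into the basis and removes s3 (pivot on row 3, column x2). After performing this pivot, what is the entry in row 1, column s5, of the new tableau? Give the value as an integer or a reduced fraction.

0

Pivot element is row 3, column x2: 5.
Normalize row 3: new (row 3, s5) = 0/5 = 0.
row 1 ← row 1 − 1·(new row 3): 0 − 1·0 = 0.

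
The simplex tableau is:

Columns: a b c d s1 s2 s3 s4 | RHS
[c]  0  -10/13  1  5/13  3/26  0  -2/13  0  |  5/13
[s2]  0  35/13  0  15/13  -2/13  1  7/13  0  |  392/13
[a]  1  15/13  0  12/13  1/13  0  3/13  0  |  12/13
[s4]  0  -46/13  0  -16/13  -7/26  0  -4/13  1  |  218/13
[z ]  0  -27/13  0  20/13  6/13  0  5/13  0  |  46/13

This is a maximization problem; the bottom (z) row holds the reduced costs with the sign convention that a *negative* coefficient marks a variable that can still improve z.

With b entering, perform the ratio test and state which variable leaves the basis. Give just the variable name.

a

Ratios: row 1 (c): entry -10/13 ≤ 0, skip; row 2 (s2): (392/13)/(35/13) = 56/5; row 3 (a): (12/13)/(15/13) = 4/5; row 4 (s4): entry -46/13 ≤ 0, skip.
Minimum ratio 4/5 is in the a row, so a leaves.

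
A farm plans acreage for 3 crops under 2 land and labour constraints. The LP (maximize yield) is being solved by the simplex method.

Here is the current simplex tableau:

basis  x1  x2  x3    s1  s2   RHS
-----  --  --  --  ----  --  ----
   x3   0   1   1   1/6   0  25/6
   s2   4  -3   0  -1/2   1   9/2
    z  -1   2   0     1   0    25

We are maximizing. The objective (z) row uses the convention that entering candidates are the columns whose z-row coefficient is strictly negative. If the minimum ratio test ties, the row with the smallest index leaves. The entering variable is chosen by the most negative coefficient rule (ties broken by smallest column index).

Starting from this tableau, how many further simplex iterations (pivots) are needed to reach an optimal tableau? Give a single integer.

1

pivot: x1 in, s2 out → z = 209/8
No improving column remains; optimal.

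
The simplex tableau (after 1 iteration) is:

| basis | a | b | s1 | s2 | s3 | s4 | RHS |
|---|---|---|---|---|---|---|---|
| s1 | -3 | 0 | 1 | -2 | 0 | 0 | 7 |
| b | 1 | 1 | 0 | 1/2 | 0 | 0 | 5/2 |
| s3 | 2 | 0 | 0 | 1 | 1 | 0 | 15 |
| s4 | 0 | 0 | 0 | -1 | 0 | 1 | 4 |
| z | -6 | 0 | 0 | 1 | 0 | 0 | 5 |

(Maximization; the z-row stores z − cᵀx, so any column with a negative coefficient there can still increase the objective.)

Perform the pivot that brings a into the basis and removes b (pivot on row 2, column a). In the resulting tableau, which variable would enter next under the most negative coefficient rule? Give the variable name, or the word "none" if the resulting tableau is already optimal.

none

Pivot element 1. New z-row = old z-row − (-6)·(row 2/1).
Updated z-row coefficients: a: 0, b: 6, s1: 0, s2: 4, s3: 0, s4: 0.
No coefficient is strictly negative; the tableau after this pivot is optimal.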